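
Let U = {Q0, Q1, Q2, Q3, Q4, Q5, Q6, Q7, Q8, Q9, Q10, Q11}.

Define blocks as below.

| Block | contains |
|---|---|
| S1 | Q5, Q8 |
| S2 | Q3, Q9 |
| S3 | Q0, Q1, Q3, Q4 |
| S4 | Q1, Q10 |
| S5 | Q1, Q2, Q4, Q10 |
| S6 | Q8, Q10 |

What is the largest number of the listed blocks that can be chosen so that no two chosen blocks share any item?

S1, S2, S5 are pairwise disjoint (S1={Q5,Q8}; S2={Q3,Q9}; S5={Q1,Q2,Q4,Q10}).
Every remaining block overlaps one of these, and no 4 of the listed blocks are pairwise disjoint, so 3 is the maximum.

3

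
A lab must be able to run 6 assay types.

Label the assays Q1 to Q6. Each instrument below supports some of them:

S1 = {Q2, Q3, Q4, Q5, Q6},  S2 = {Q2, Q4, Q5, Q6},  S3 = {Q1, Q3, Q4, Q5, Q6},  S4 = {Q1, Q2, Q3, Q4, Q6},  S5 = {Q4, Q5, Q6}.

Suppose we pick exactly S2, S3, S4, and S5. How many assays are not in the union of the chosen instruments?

Union of S2, S3, S4, S5 = {Q1, Q2, Q3, Q4, Q5, Q6} — that's every assay, so 0 are uncovered.

0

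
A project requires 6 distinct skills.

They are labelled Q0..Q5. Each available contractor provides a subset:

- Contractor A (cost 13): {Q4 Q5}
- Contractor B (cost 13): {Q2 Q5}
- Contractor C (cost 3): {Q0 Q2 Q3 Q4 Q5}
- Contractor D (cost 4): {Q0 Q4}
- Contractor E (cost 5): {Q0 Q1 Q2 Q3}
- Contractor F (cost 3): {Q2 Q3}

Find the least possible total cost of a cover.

8

C, E together cover every skill (C ∪ E = {Q0, Q1, Q2, Q3, Q4, Q5}); total cost 3 + 5 = 8.
No covering selection has total cost below 8.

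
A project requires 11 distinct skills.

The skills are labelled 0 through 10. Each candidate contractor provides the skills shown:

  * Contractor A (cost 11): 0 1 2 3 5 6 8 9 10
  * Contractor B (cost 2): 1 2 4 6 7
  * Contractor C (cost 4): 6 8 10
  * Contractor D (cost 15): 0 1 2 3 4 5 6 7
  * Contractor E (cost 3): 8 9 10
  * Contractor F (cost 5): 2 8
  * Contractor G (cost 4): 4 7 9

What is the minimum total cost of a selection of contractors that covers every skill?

A, B together cover every skill (A ∪ B = {0, 1, 2, 3, 4, 5, 6, 7, 8, 9, 10}); total cost 11 + 2 = 13.
The greedy pick B, E, A costs 16; no covering selection beats 13.

13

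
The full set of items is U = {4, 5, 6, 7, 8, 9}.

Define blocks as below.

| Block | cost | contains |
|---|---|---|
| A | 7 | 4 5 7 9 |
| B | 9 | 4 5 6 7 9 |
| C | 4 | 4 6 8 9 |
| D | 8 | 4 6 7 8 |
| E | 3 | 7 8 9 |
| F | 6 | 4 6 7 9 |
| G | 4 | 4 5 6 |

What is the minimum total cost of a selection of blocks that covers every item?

E, G together cover every item (E ∪ G = {4, 5, 6, 7, 8, 9}); total cost 3 + 4 = 7.
The greedy pick C, E, G costs 11; no covering selection beats 7.

7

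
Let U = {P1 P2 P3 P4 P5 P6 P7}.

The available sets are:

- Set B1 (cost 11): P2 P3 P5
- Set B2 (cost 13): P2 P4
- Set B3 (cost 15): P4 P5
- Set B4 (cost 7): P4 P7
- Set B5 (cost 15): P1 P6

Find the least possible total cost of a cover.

33

B1, B4, B5 together cover every item (B1 ∪ B4 ∪ B5 = {P1, P2, P3, P4, P5, P6, P7}); total cost 11 + 7 + 15 = 33.
No covering selection has total cost below 33.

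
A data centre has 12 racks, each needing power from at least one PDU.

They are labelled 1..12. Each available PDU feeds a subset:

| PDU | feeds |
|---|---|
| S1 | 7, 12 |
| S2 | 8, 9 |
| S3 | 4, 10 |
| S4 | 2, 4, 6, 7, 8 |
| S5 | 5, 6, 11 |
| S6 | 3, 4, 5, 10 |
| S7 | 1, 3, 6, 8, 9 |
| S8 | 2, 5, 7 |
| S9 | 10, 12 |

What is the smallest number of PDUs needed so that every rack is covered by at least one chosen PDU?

4

Take {S4, S5, S7, S9}. Their union is {1, 2, 3, 4, 5, 6, 7, 8, 9, 10, 11, 12}, which is all 12 racks.
Only S7 contains 1, so S7 is forced; the remaining 7 racks need at least 3 more PDUs (each remaining PDU adds at most 3) — so at least 4 PDUs are needed, and 4 is optimal.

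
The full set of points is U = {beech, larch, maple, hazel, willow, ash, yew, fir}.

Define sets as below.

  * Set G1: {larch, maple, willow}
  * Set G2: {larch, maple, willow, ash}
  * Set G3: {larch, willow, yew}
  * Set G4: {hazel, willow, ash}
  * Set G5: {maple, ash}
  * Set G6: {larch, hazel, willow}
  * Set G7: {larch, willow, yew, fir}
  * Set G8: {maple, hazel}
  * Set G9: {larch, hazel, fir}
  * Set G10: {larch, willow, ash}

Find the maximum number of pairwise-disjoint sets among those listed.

2

G5, G9 are pairwise disjoint (G5={maple,ash}; G9={larch,hazel,fir}).
Every remaining set overlaps one of these, and no 3 of the listed sets are pairwise disjoint, so 2 is the maximum.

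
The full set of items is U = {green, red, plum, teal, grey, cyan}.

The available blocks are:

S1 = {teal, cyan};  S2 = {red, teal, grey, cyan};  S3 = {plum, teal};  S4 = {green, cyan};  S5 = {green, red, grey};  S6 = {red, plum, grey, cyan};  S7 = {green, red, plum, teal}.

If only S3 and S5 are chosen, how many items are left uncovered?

Union of S3, S5 = {green, red, plum, teal, grey}.
Not covered: cyan — 1 item.

1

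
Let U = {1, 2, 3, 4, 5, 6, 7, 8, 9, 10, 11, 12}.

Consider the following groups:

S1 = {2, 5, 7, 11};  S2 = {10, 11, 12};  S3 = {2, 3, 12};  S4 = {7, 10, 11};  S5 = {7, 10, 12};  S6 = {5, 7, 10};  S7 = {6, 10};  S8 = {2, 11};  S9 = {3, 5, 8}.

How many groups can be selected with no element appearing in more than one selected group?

3

S7, S8, S9 are pairwise disjoint (S7={6,10}; S8={2,11}; S9={3,5,8}).
Every remaining group overlaps one of these, and no 4 of the listed groups are pairwise disjoint, so 3 is the maximum.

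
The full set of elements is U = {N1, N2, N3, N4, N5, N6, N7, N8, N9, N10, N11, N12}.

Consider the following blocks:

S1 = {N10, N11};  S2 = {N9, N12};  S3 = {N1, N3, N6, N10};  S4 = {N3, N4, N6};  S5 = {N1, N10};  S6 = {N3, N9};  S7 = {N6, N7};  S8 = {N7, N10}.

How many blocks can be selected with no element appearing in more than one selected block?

S1, S2, S4 are pairwise disjoint (S1={N10,N11}; S2={N9,N12}; S4={N3,N4,N6}).
Every remaining block overlaps one of these, and no 4 of the listed blocks are pairwise disjoint, so 3 is the maximum.

3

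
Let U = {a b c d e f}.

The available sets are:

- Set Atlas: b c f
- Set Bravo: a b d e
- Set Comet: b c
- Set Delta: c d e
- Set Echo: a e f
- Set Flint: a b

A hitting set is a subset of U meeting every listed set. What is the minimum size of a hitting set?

2

Take H = {a, c}. Each listed set contains at least one of these, so H is a hitting set of size 2.
The sets Comet, Echo are pairwise disjoint, so any hitting set needs a separate element for each — at least 2. Hence 2 is optimal.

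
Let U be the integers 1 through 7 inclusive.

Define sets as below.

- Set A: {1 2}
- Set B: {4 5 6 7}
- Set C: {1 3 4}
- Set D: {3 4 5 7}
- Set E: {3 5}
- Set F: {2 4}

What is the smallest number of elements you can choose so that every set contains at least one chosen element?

H = {2, 3, 6} meets every set (each contains at least one member of H), and |H| = 3.
No choice of 2 elements meets every set, so 3 is the minimum.

3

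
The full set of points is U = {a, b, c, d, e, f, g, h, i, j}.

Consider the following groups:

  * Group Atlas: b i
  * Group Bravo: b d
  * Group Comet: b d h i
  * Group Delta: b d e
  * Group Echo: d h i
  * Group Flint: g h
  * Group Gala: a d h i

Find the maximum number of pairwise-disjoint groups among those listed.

2

Bravo, Flint are pairwise disjoint (Bravo={b,d}; Flint={g,h}).
Every remaining group overlaps one of these, and no 3 of the listed groups are pairwise disjoint, so 2 is the maximum.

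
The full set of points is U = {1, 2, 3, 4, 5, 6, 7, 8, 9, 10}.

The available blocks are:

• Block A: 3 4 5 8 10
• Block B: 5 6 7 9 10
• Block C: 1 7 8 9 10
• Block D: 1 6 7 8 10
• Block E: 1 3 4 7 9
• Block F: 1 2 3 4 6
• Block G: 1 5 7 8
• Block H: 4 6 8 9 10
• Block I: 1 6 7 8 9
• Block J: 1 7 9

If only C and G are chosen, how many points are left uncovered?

Union of C, G = {1, 5, 7, 8, 9, 10}.
Not covered: 2, 3, 4, 6 — 4 points.

4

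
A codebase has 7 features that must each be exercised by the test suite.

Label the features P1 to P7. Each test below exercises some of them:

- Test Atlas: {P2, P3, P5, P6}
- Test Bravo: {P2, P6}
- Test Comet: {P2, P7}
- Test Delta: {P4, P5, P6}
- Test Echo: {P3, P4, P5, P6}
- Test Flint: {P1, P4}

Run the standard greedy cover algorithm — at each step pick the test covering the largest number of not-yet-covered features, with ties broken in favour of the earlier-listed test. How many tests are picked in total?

3

Greedy: pick Atlas (covers 4 new) → pick Flint (covers 2 new) → pick Comet (covers 1 new). Total picks: 3.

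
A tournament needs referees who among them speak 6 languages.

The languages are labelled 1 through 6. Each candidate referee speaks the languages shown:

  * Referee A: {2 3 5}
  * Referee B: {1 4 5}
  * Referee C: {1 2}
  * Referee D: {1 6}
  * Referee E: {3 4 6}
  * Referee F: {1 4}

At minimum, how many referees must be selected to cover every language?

Take {A, B, E}. Their union is {1, 2, 3, 4, 5, 6}, which is all 6 languages.
No 2 of the 6 referees cover everything (all 15 combinations miss at least one language), so 3 is optimal.

3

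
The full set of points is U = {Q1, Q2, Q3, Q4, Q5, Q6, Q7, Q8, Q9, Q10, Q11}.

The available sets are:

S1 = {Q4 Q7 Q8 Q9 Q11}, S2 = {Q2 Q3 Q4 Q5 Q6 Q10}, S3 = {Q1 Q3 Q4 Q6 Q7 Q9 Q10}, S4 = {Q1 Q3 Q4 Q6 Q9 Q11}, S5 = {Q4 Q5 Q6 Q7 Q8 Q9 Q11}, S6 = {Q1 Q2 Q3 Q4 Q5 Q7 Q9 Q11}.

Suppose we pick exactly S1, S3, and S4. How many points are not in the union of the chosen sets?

2

Union of S1, S3, S4 = {Q1, Q3, Q4, Q6, Q7, Q8, Q9, Q10, Q11}.
Not covered: Q2, Q5 — 2 points.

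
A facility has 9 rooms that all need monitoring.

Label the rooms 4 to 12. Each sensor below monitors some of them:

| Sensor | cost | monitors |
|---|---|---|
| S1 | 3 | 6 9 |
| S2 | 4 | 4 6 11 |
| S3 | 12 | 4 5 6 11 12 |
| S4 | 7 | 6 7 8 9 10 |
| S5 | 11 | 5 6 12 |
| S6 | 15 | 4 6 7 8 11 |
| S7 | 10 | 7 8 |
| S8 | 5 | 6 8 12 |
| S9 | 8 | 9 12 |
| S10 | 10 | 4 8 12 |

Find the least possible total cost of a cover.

S3, S4 together cover every room (S3 ∪ S4 = {4, 5, 6, 7, 8, 9, 10, 11, 12}); total cost 12 + 7 = 19.
The greedy pick S2, S4, S8, S5 costs 27; no covering selection beats 19.

19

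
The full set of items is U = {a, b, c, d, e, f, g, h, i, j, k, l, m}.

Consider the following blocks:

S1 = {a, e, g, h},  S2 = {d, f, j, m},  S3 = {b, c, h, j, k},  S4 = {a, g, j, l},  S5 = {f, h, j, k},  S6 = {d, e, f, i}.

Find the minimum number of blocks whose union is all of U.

4

S2, S3, S4, and S6 cover everything between them: the union {a, b, c, d, e, f, g, h, i, j, k, l, m} is all of U.
Only S4 contains l, so S4 is forced; the remaining 9 items need at least 3 more blocks (each remaining block adds at most 4) — so at least 4 blocks are needed, and 4 is optimal.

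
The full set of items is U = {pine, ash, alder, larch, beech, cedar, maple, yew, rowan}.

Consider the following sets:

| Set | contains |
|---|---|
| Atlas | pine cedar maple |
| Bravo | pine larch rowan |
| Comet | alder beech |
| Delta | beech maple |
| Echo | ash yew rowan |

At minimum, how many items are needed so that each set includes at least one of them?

3

H = {alder, maple, rowan} meets every set (each contains at least one member of H), and |H| = 3.
The sets Atlas, Comet, Echo are pairwise disjoint, so any hitting set needs a separate item for each — at least 3. Hence 3 is optimal.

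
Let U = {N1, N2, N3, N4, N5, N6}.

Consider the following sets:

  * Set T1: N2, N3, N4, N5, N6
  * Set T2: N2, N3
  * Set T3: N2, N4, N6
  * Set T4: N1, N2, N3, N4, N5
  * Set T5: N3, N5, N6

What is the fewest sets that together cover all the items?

2

Take {T3, T4}. Their union is {N1, N2, N3, N4, N5, N6}, which is all 6 items.
No single set has all 6 items (the largest, T1, has 5), so 2 is optimal.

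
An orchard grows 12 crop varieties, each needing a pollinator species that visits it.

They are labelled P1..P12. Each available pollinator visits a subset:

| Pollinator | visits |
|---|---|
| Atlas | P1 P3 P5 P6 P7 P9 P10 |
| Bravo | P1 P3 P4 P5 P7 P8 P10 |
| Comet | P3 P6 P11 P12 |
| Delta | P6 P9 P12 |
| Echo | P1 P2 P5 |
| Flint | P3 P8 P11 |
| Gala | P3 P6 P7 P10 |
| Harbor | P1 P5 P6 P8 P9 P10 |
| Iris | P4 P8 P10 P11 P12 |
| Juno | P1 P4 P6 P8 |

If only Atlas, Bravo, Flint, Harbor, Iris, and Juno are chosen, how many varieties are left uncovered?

Union of Atlas, Bravo, Flint, Harbor, Iris, Juno = {P1, P3, P4, P5, P6, P7, P8, P9, P10, P11, P12}.
Not covered: P2 — 1 variety.

1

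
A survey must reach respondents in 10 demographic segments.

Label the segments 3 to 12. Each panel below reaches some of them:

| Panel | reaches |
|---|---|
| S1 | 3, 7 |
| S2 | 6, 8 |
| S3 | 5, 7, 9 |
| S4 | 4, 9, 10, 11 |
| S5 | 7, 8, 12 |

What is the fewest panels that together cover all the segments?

5

Take {S1, S2, S3, S4, S5}. Their union is {3, 4, 5, 6, 7, 8, 9, 10, 11, 12}, which is all 10 segments.
No 4 of the 5 panels cover everything (all 5 combinations miss at least one segment), so 5 is optimal.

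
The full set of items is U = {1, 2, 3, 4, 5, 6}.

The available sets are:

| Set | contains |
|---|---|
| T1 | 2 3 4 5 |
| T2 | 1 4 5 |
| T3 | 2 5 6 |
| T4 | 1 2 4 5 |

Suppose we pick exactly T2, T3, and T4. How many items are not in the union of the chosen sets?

Union of T2, T3, T4 = {1, 2, 4, 5, 6}.
Not covered: 3 — 1 item.

1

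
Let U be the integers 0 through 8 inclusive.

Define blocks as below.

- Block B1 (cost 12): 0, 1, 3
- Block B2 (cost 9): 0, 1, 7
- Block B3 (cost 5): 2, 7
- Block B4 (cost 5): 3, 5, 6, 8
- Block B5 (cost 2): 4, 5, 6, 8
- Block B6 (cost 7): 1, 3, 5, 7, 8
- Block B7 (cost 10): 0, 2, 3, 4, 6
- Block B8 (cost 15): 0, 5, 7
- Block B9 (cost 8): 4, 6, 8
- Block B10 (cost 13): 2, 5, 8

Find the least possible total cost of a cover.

B6, B7 together cover every item (B6 ∪ B7 = {0, 1, 2, 3, 4, 5, 6, 7, 8}); total cost 7 + 10 = 17.
The greedy pick B5, B6, B3, B2 costs 23; no covering selection beats 17.

17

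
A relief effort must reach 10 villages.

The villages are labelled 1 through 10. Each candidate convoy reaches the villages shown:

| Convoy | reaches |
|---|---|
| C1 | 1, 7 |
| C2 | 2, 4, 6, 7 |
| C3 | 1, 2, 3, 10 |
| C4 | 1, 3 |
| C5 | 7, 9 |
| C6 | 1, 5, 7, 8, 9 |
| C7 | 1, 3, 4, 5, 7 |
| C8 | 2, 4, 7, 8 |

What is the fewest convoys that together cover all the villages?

C2 and C3 and C6 together: C2 ∪ C3 ∪ C6 = {1, 2, 3, 4, 5, 6, 7, 8, 9, 10} — every village is covered.
Only C2 contains 6, so C2 is forced; the remaining 6 villages need at least 2 more convoys (each remaining convoy adds at most 4) — so at least 3 convoys are needed, and 3 is optimal.

3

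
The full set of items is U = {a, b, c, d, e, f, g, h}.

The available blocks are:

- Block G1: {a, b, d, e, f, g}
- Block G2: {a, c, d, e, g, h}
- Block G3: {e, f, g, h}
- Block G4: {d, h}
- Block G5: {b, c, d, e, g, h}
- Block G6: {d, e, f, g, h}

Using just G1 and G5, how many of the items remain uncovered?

0

Union of G1, G5 = {a, b, c, d, e, f, g, h} — that's every item, so 0 are uncovered.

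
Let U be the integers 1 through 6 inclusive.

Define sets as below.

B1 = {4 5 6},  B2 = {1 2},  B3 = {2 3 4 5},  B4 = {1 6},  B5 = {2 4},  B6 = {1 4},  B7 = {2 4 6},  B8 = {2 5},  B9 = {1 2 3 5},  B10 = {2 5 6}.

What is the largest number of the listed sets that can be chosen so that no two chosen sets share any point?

B4, B5 are pairwise disjoint (B4={1,6}; B5={2,4}).
Every remaining set overlaps one of these, and no 3 of the listed sets are pairwise disjoint, so 2 is the maximum.

2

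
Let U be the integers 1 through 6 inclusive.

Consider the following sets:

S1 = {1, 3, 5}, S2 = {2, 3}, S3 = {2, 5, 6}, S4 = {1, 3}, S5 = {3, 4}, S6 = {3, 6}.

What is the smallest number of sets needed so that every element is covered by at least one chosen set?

S3 and S4 and S5 together: S3 ∪ S4 ∪ S5 = {1, 2, 3, 4, 5, 6} — every element is covered.
Only S5 contains 4, so S5 is forced; the remaining 4 elements need at least 2 more sets (each remaining set adds at most 3) — so at least 3 sets are needed, and 3 is optimal.

3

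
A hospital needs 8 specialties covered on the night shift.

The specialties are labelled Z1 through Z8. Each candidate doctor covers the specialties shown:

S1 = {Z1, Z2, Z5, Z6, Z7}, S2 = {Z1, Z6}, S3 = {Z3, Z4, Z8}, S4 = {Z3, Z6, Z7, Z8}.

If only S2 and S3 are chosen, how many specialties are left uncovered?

3

Union of S2, S3 = {Z1, Z3, Z4, Z6, Z8}.
Not covered: Z2, Z5, Z7 — 3 specialties.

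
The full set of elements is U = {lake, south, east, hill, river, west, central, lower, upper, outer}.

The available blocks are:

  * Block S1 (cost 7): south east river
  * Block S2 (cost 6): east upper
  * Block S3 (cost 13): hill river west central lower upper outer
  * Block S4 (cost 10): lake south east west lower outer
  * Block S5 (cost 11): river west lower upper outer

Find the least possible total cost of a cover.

23

S3, S4 together cover every element (S3 ∪ S4 = {lake, south, east, hill, river, west, central, lower, upper, outer}); total cost 13 + 10 = 23.
No covering selection has total cost below 23.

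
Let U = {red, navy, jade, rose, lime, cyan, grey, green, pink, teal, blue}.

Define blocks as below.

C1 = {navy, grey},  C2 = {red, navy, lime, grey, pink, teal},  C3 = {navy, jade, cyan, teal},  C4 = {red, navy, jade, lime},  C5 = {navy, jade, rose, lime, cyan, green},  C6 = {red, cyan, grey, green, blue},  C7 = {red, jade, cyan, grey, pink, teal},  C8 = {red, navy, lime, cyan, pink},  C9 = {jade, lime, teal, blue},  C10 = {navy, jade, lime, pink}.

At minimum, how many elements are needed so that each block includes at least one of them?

Take H = {jade, lime, grey}. Each listed block contains at least one of these, so H is a hitting set of size 3.
No choice of 2 elements meets every block, so 3 is the minimum.

3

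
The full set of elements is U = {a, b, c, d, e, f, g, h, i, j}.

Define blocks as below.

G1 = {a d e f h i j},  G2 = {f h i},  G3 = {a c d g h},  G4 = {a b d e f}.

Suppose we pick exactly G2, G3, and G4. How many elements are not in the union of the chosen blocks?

1

Union of G2, G3, G4 = {a, b, c, d, e, f, g, h, i}.
Not covered: j — 1 element.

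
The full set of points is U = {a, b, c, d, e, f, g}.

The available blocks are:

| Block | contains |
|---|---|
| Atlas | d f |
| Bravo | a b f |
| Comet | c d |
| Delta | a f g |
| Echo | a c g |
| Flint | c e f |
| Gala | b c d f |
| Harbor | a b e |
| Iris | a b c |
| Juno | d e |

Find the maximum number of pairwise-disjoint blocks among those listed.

2

Bravo, Comet are pairwise disjoint (Bravo={a,b,f}; Comet={c,d}).
Every remaining block overlaps one of these, and no 3 of the listed blocks are pairwise disjoint, so 2 is the maximum.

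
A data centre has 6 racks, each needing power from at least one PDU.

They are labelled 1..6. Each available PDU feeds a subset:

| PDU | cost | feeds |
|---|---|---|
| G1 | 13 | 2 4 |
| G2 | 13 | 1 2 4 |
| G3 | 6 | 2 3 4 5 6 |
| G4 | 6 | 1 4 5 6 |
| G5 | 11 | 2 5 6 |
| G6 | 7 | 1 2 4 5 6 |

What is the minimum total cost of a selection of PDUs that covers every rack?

12

G3, G4 together cover every rack (G3 ∪ G4 = {1, 2, 3, 4, 5, 6}); total cost 6 + 6 = 12.
No covering selection has total cost below 12.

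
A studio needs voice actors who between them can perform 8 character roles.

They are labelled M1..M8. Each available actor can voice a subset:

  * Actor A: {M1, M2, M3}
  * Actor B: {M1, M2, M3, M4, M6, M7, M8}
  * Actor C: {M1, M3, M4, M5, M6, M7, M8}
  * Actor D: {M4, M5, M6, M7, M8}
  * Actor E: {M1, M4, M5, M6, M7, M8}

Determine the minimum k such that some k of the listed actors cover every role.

2

A and D together: A ∪ D = {M1, M2, M3, M4, M5, M6, M7, M8} — every role is covered.
No single actor has all 8 roles (the largest, B, has 7), so 2 is optimal.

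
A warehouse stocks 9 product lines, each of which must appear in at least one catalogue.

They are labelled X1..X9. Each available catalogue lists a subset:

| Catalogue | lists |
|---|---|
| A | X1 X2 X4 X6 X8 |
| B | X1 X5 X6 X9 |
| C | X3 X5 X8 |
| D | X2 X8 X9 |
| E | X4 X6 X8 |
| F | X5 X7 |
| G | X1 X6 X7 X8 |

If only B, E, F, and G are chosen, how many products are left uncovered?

Union of B, E, F, G = {X1, X4, X5, X6, X7, X8, X9}.
Not covered: X2, X3 — 2 products.

2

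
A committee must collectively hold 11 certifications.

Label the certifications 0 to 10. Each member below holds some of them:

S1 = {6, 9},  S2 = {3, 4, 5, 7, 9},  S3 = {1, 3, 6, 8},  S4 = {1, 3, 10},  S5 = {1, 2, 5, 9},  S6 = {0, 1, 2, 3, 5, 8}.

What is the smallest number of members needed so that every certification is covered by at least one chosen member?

4

Take {S2, S3, S4, S6}. Their union is {0, 1, 2, 3, 4, 5, 6, 7, 8, 9, 10}, which is all 11 certifications.
No 3 of the 6 members cover everything (all 20 combinations miss at least one certification), so 4 is optimal.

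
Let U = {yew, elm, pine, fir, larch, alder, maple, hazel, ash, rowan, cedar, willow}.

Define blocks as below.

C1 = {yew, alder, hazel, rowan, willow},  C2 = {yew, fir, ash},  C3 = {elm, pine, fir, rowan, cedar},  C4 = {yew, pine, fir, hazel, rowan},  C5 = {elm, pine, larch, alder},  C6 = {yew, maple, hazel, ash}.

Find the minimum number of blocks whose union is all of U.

Take {C1, C3, C5, C6}. Their union is {yew, elm, pine, fir, larch, alder, maple, hazel, ash, rowan, cedar, willow}, which is all 12 elements.
No 3 of the 6 blocks cover everything (all 20 combinations miss at least one element), so 4 is optimal.

4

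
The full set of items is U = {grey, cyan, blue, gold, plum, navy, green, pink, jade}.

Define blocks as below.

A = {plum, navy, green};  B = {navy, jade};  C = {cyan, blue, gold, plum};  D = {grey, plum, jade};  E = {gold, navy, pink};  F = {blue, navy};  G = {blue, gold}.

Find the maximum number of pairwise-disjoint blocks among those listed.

2

D, E are pairwise disjoint (D={grey,plum,jade}; E={gold,navy,pink}).
Every remaining block overlaps one of these, and no 3 of the listed blocks are pairwise disjoint, so 2 is the maximum.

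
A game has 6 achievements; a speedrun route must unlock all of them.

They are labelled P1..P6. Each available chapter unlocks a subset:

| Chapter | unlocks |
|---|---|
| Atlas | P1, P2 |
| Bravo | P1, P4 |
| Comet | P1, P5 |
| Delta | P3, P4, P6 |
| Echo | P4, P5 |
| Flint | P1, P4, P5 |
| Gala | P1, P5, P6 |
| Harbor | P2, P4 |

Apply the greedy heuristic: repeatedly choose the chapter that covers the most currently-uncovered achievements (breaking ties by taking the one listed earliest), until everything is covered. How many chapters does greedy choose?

3

Greedy: pick Delta (covers 3 new) → pick Atlas (covers 2 new) → pick Comet (covers 1 new). Total picks: 3.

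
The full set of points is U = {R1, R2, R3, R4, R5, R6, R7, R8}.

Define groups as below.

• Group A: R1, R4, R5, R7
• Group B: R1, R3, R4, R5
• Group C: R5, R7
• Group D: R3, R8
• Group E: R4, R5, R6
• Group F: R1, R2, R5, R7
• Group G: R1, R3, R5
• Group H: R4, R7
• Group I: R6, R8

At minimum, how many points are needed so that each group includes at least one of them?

3

Take T = {R5, R7, R8}. Each listed group contains at least one of these, so T is a hitting set of size 3.
The groups G, H, I are pairwise disjoint, so any hitting set needs a separate point for each — at least 3. Hence 3 is optimal.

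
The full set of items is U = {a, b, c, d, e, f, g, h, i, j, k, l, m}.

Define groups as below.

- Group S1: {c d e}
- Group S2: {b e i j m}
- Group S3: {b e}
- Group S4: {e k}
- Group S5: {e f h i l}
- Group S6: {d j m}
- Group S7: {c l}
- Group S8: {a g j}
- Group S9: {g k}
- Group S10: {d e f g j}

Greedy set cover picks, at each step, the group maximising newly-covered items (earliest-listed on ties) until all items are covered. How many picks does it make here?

5

Greedy: pick S2 (covers 5 new) → pick S5 (covers 3 new) → pick S1 (covers 2 new) → pick S8 (covers 2 new) → pick S4 (covers 1 new). Total picks: 5.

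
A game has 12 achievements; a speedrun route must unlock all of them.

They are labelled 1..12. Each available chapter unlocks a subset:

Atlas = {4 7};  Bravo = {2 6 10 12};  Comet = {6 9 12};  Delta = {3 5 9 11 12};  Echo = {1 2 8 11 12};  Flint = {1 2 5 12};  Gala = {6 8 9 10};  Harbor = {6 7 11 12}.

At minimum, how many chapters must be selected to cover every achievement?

4

Atlas and Bravo and Delta and Echo together: Atlas ∪ Bravo ∪ Delta ∪ Echo = {1, 2, 3, 4, 5, 6, 7, 8, 9, 10, 11, 12} — every achievement is covered.
Only Delta contains 3, so Delta is forced; the remaining 7 achievements need at least 3 more chapters (each remaining chapter adds at most 3) — so at least 4 chapters are needed, and 4 is optimal.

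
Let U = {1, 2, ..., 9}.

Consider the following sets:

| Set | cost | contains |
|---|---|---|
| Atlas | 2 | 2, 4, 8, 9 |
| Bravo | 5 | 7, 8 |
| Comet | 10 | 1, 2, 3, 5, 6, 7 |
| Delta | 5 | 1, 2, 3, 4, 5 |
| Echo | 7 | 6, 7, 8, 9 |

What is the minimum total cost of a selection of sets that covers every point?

12

Delta, Echo together cover every point (Delta ∪ Echo = {1, 2, 3, 4, 5, 6, 7, 8, 9}); total cost 5 + 7 = 12.
The greedy pick Atlas, Delta, Echo costs 14; no covering selection beats 12.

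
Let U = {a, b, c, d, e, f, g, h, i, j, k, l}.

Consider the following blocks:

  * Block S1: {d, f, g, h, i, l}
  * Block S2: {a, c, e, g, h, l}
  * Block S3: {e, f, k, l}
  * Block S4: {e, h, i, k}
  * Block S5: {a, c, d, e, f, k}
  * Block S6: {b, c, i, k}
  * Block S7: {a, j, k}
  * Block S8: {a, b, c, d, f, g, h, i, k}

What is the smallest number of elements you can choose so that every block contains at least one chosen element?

The 2 elements {k, l} hit every block.
The blocks S1, S7 are pairwise disjoint, so any hitting set needs a separate element for each — at least 2. Hence 2 is optimal.

2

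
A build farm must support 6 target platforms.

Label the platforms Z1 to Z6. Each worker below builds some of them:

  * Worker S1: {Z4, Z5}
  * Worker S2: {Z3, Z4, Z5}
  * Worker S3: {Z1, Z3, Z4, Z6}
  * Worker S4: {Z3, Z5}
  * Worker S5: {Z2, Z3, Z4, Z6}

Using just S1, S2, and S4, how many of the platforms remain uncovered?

Union of S1, S2, S4 = {Z3, Z4, Z5}.
Not covered: Z1, Z2, Z6 — 3 platforms.

3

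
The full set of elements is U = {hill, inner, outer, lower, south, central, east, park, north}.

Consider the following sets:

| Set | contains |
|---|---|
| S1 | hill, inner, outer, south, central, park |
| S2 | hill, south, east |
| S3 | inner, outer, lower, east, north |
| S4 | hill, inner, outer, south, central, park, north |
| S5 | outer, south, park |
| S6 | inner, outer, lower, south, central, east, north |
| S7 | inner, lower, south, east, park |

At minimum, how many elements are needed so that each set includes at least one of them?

2

The 2 elements {lower, south} hit every set.
No single element lies in every set, so at least 2 are needed and 2 is optimal.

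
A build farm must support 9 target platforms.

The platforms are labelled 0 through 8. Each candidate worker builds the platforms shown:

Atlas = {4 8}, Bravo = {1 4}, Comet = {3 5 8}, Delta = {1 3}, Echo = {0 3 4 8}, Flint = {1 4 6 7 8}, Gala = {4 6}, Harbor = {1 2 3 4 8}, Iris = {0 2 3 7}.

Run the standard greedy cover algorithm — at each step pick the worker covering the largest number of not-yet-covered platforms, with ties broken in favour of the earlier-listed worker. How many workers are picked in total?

Greedy: pick Flint (covers 5 new) → pick Iris (covers 3 new) → pick Comet (covers 1 new). Total picks: 3.

3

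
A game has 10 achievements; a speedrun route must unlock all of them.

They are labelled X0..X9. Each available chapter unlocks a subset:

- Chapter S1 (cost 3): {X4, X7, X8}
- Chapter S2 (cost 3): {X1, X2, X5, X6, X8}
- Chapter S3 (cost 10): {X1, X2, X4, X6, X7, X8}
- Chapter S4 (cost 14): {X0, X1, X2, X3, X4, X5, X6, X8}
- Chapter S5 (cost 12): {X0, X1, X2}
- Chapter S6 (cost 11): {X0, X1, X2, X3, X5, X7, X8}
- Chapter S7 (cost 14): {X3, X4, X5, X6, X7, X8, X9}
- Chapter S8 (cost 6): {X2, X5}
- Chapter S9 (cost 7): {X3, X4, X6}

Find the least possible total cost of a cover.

25

S6, S7 together cover every achievement (S6 ∪ S7 = {X0, X1, X2, X3, X4, X5, X6, X7, X8, X9}); total cost 11 + 14 = 25.
The greedy pick S2, S1, S6, S7 costs 31; no covering selection beats 25.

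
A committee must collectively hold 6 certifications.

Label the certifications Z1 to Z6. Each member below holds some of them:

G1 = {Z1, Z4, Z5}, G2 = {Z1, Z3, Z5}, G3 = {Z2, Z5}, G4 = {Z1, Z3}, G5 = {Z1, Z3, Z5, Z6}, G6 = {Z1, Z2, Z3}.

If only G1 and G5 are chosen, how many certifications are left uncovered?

1

Union of G1, G5 = {Z1, Z3, Z4, Z5, Z6}.
Not covered: Z2 — 1 certification.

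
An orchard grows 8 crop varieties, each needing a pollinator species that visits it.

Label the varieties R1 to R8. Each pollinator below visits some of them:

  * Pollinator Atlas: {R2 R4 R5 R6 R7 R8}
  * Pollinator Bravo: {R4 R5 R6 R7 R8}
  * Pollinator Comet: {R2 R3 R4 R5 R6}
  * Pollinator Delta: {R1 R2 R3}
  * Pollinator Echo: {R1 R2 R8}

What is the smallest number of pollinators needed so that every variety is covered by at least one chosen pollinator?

Take {Bravo, Delta}. Their union is {R1, R2, R3, R4, R5, R6, R7, R8}, which is all 8 varieties.
No single pollinator has all 8 varieties (the largest, Atlas, has 6), so 2 is optimal.

2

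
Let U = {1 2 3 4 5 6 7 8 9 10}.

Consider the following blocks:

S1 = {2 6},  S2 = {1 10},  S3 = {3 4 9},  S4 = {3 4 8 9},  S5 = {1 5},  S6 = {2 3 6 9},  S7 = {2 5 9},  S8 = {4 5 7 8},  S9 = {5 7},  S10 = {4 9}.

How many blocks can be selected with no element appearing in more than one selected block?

4

S1, S2, S3, S9 are pairwise disjoint (S1={2,6}; S2={1,10}; S3={3,4,9}; S9={5,7}).
Every remaining block overlaps one of these, and no 5 of the listed blocks are pairwise disjoint, so 4 is the maximum.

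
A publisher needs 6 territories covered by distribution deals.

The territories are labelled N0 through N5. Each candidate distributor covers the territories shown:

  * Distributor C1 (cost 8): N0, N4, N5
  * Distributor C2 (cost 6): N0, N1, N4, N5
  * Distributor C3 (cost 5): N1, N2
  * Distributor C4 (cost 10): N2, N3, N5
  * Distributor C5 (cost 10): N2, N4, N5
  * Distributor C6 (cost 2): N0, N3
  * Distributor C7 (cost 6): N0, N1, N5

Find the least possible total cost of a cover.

C2, C3, C6 together cover every territory (C2 ∪ C3 ∪ C6 = {N0, N1, N2, N3, N4, N5}); total cost 6 + 5 + 2 = 13.
No covering selection has total cost below 13.

13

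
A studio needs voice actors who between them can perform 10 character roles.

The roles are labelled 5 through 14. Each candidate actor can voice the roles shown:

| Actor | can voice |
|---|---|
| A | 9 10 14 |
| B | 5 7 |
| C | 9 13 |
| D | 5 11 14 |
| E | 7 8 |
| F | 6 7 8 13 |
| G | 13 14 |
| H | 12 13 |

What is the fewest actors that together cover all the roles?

4

Take {A, D, F, H}. Their union is {5, 6, 7, 8, 9, 10, 11, 12, 13, 14}, which is all 10 roles.
Only H contains 12, so H is forced; the remaining 8 roles need at least 3 more actors (each remaining actor adds at most 3) — so at least 4 actors are needed, and 4 is optimal.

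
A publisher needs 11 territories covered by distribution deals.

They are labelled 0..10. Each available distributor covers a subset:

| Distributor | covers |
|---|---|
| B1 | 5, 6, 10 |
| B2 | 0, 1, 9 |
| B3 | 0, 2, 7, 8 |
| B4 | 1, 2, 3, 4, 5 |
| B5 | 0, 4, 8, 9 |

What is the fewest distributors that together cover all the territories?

Take {B1, B2, B3, B4}. Their union is {0, 1, 2, 3, 4, 5, 6, 7, 8, 9, 10}, which is all 11 territories.
No 3 of the 5 distributors cover everything (all 10 combinations miss at least one territory), so 4 is optimal.

4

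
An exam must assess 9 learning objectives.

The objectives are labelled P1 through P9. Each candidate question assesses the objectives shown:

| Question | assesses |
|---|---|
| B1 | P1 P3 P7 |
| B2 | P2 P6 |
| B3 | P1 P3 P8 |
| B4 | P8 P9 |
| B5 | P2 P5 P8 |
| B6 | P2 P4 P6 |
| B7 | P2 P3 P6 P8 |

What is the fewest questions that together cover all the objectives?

Take {B1, B4, B5, B6}. Their union is {P1, P2, P3, P4, P5, P6, P7, P8, P9}, which is all 9 objectives.
Only B4 contains P9, so B4 is forced; the remaining 7 objectives need at least 3 more questions (each remaining question adds at most 3) — so at least 4 questions are needed, and 4 is optimal.

4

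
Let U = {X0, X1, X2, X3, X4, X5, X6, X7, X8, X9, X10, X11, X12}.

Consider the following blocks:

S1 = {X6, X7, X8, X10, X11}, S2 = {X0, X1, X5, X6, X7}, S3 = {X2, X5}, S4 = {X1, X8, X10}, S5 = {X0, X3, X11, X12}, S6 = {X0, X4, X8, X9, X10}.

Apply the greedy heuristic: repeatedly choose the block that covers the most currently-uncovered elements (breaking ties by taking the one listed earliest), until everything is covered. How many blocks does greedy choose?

Greedy: pick S1 (covers 5 new) → pick S2 (covers 3 new) → pick S5 (covers 2 new) → pick S6 (covers 2 new) → pick S3 (covers 1 new). Total picks: 5.
(The true minimum cover uses only 4 blocks, so greedy is not optimal here.)

5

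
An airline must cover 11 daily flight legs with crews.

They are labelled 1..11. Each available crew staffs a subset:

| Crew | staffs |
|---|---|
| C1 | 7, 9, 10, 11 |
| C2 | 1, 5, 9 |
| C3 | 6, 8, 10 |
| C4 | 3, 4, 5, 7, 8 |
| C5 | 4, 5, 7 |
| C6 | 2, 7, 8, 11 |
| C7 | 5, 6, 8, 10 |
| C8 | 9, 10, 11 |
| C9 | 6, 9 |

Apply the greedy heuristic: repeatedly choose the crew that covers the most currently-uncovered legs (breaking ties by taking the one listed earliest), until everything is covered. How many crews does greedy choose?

5

Greedy: pick C4 (covers 5 new) → pick C1 (covers 3 new) → pick C2 (covers 1 new) → pick C3 (covers 1 new) → pick C6 (covers 1 new). Total picks: 5.
(The true minimum cover uses only 4 crews, so greedy is not optimal here.)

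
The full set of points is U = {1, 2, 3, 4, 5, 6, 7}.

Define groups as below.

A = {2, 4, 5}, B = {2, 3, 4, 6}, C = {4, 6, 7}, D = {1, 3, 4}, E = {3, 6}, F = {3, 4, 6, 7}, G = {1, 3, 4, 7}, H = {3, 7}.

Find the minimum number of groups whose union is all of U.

3

Take {A, C, G}. Their union is {1, 2, 3, 4, 5, 6, 7}, which is all 7 points.
Only A contains 5, so A is forced; the remaining 4 points need at least 2 more groups (each remaining group adds at most 3) — so at least 3 groups are needed, and 3 is optimal.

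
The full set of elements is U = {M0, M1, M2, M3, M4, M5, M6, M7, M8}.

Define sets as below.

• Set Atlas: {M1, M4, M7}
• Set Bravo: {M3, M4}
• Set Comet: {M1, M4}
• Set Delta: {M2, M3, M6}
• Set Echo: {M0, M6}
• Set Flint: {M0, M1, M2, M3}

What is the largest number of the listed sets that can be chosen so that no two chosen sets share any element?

Comet, Delta are pairwise disjoint (Comet={M1,M4}; Delta={M2,M3,M6}).
Every remaining set overlaps one of these, and no 3 of the listed sets are pairwise disjoint, so 2 is the maximum.

2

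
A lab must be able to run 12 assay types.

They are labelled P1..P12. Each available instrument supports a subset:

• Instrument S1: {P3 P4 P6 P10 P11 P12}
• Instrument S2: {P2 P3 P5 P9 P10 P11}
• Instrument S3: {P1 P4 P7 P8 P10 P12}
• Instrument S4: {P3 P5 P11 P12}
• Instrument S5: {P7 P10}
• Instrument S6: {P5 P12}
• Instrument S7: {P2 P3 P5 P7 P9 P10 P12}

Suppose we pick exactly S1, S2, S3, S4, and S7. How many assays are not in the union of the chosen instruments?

Union of S1, S2, S3, S4, S7 = {P1, P2, P3, P4, P5, P6, P7, P8, P9, P10, P11, P12} — that's every assay, so 0 are uncovered.

0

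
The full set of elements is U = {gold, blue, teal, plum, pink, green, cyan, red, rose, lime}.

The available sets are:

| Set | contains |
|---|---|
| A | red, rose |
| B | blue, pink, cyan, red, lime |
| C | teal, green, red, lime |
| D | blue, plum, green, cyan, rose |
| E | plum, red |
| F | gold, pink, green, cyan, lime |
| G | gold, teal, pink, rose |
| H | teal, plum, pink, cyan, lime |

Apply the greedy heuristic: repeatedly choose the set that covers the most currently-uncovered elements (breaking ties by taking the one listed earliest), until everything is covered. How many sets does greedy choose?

3

Greedy: pick B (covers 5 new) → pick D (covers 3 new) → pick G (covers 2 new). Total picks: 3.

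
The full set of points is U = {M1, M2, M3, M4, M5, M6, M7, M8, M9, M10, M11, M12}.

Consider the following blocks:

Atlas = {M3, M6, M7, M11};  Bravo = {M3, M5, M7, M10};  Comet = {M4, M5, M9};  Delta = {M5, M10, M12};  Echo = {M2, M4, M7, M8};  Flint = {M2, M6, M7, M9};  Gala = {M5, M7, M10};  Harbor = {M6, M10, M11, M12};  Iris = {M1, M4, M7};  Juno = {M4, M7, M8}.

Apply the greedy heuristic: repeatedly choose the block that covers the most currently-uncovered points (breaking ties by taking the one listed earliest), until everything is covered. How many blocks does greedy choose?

5

Greedy: pick Atlas (covers 4 new) → pick Comet (covers 3 new) → pick Delta (covers 2 new) → pick Echo (covers 2 new) → pick Iris (covers 1 new). Total picks: 5.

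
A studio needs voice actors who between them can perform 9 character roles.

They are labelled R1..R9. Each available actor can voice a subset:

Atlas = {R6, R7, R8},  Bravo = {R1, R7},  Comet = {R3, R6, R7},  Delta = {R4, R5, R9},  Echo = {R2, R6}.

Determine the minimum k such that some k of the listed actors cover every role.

Take {Atlas, Bravo, Comet, Delta, Echo}. Their union is {R1, R2, R3, R4, R5, R6, R7, R8, R9}, which is all 9 roles.
No 4 of the 5 actors cover everything (all 5 combinations miss at least one role), so 5 is optimal.

5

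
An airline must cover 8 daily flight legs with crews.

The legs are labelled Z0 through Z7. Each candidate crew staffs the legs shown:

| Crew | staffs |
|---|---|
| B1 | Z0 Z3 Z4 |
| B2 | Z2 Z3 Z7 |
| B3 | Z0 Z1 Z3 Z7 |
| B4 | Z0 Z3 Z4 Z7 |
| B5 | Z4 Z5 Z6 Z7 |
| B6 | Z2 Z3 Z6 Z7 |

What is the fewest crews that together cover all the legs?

Take {B2, B3, B5}. Their union is {Z0, Z1, Z2, Z3, Z4, Z5, Z6, Z7}, which is all 8 legs.
Only B3 contains Z1, so B3 is forced; the remaining 4 legs need at least 2 more crews (each remaining crew adds at most 3) — so at least 3 crews are needed, and 3 is optimal.

3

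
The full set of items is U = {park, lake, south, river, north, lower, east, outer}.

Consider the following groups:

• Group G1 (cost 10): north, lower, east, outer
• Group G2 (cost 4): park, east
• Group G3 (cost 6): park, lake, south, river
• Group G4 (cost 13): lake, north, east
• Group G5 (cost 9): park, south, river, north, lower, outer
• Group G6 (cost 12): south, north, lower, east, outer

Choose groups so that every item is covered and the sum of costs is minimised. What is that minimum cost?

16

G1, G3 together cover every item (G1 ∪ G3 = {park, lake, south, river, north, lower, east, outer}); total cost 10 + 6 = 16.
No covering selection has total cost below 16.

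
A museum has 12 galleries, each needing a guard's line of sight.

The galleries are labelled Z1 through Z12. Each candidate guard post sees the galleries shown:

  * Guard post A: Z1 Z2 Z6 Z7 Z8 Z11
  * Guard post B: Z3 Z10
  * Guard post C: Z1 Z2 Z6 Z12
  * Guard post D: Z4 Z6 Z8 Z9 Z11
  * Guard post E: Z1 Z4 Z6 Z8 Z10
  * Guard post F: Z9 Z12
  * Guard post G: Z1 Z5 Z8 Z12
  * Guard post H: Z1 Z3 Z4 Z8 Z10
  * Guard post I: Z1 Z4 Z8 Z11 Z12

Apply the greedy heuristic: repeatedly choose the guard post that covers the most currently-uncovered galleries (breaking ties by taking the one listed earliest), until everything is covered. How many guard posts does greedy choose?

Greedy: pick A (covers 6 new) → pick H (covers 3 new) → pick F (covers 2 new) → pick G (covers 1 new). Total picks: 4.

4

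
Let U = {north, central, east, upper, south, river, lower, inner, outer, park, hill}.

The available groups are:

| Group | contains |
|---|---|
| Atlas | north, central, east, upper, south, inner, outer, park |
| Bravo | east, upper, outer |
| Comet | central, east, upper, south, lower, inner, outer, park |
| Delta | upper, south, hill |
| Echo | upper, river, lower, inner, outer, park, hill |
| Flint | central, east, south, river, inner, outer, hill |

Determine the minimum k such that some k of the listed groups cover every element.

Atlas and Echo together: Atlas ∪ Echo = {north, central, east, upper, south, river, lower, inner, outer, park, hill} — every element is covered.
No single group has all 11 elements (the largest, Atlas, has 8), so 2 is optimal.

2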